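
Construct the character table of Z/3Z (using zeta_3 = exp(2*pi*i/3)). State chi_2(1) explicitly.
Character table of Z/3Z (irreps indexed chi_0,...,chi_2 with chi_k(m) = zeta_3^(k*m), zeta_3 = exp(2*pi*i/3)):
  irrep \ class  {0} (size 1)  {1} (size 1)    {2} (size 1)  
  chi_0          1             1               1             
  chi_1          1             exp(2*I*pi/3)   exp(-2*I*pi/3)
  chi_2          1             exp(-2*I*pi/3)  exp(2*I*pi/3) 

Spot check: chi_2(1) = zeta_3^(2*1) = zeta_3^2 = exp(-2*I*pi/3).

Solution. Z/3Z is abelian, so all 3 irreducible complex representations are 1-dimensional. They are given by chi_k(m) = zeta_3^(k*m) for k = 0,...,2. Row orthogonality: sum_m chi_k(m) conj(chi_l(m)) = 3 * [k = l].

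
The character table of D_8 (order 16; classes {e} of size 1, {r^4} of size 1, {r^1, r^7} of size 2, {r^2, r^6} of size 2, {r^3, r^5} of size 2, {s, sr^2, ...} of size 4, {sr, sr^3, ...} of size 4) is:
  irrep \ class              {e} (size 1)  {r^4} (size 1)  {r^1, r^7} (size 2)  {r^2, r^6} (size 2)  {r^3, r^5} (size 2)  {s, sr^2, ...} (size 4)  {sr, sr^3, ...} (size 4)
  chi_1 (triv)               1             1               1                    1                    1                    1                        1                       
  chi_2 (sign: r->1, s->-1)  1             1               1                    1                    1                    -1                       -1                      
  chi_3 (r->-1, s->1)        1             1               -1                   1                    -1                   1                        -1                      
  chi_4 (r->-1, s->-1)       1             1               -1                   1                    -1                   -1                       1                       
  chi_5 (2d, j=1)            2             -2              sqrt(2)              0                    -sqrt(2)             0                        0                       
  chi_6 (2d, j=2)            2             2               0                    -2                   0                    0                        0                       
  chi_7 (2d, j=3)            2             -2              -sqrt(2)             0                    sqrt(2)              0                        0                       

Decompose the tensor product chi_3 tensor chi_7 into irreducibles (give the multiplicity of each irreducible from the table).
chi_3 tensor chi_7 = chi_5 (all other irreducibles have multiplicity 0).

The character of a tensor product is the pointwise product (chi_3 * chi_7)(C) = chi_3(C) * chi_7(C):
  {e}: (1)*(2), {r^4}: (1)*(-2), {r^1, r^7}: (-1)*(-sqrt(2)), {r^2, r^6}: (1)*(0), {r^3, r^5}: (-1)*(sqrt(2)), {s, sr^2, ...}: (1)*(0), {sr, sr^3, ...}: (-1)*(0)
so (chi_3 * chi_7) takes values
  {e} -> 2, {r^4} -> -2, {r^1, r^7} -> sqrt(2), {r^2, r^6} -> 0, {r^3, r^5} -> -sqrt(2), {s, sr^2, ...} -> 0, {sr, sr^3, ...} -> 0.
Now take the inner product of this character with each irreducible chi from the table, <chi_3*chi_7, chi> = (1/16) sum_C |C| (chi_3*chi_7)(C) conj(chi(C)):
  <chi_3*chi_7, chi_1> = (1/16)[1*(2)*conj(1) + 1*(-2)*conj(1) + 2*(sqrt(2))*conj(1) + 2*(0)*conj(1) + 2*(-sqrt(2))*conj(1) + 4*(0)*conj(1) + 4*(0)*conj(1)]
      = (1/16)[(2) + (-2) + (2*sqrt(2)) + (0) + (-2*sqrt(2)) + (0) + (0)] = 0/16 = 0
  <chi_3*chi_7, chi_2> = (1/16)[1*(2)*conj(1) + 1*(-2)*conj(1) + 2*(sqrt(2))*conj(1) + 2*(0)*conj(1) + 2*(-sqrt(2))*conj(1) + 4*(0)*conj(-1) + 4*(0)*conj(-1)]
      = (1/16)[(2) + (-2) + (2*sqrt(2)) + (0) + (-2*sqrt(2)) + (0) + (0)] = 0/16 = 0
  <chi_3*chi_7, chi_3> = (1/16)[1*(2)*conj(1) + 1*(-2)*conj(1) + 2*(sqrt(2))*conj(-1) + 2*(0)*conj(1) + 2*(-sqrt(2))*conj(-1) + 4*(0)*conj(1) + 4*(0)*conj(-1)]
      = (1/16)[(2) + (-2) + (-2*sqrt(2)) + (0) + (2*sqrt(2)) + (0) + (0)] = 0/16 = 0
  <chi_3*chi_7, chi_4> = (1/16)[1*(2)*conj(1) + 1*(-2)*conj(1) + 2*(sqrt(2))*conj(-1) + 2*(0)*conj(1) + 2*(-sqrt(2))*conj(-1) + 4*(0)*conj(-1) + 4*(0)*conj(1)]
      = (1/16)[(2) + (-2) + (-2*sqrt(2)) + (0) + (2*sqrt(2)) + (0) + (0)] = 0/16 = 0
  <chi_3*chi_7, chi_5> = (1/16)[1*(2)*conj(2) + 1*(-2)*conj(-2) + 2*(sqrt(2))*conj(sqrt(2)) + 2*(0)*conj(0) + 2*(-sqrt(2))*conj(-sqrt(2)) + 4*(0)*conj(0) + 4*(0)*conj(0)]
      = (1/16)[(4) + (4) + (4) + (0) + (4) + (0) + (0)] = 16/16 = 1
  <chi_3*chi_7, chi_6> = (1/16)[1*(2)*conj(2) + 1*(-2)*conj(2) + 2*(sqrt(2))*conj(0) + 2*(0)*conj(-2) + 2*(-sqrt(2))*conj(0) + 4*(0)*conj(0) + 4*(0)*conj(0)]
      = (1/16)[(4) + (-4) + (0) + (0) + (0) + (0) + (0)] = 0/16 = 0
  <chi_3*chi_7, chi_7> = (1/16)[1*(2)*conj(2) + 1*(-2)*conj(-2) + 2*(sqrt(2))*conj(-sqrt(2)) + 2*(0)*conj(0) + 2*(-sqrt(2))*conj(sqrt(2)) + 4*(0)*conj(0) + 4*(0)*conj(0)]
      = (1/16)[(4) + (4) + (-4) + (0) + (-4) + (0) + (0)] = 0/16 = 0
Hence the multiplicities are chi_5: 1. Dimension check: dim(chi_3)*dim(chi_7) = 1*2 = 2 and sum (mult * dim) = 1*2 = 2.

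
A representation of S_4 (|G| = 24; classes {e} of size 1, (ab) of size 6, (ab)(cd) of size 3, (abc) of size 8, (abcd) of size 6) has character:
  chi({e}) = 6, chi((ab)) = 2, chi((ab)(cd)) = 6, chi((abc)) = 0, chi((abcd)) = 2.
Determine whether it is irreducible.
Not irreducible (reducible): <chi, chi> = 8 > 1.

Derivation: <chi, chi> = (1/|G|) sum_C |C| * |chi(C)|^2 = (1/24)[1*|6|^2 + 6*|2|^2 + 3*|6|^2 + 8*|0|^2 + 6*|2|^2]
  = (1/24)[(36) + (24) + (108) + (0) + (24)] = 192/24 = 8.
A character is irreducible iff <chi, chi> = 1, so this representation is reducible.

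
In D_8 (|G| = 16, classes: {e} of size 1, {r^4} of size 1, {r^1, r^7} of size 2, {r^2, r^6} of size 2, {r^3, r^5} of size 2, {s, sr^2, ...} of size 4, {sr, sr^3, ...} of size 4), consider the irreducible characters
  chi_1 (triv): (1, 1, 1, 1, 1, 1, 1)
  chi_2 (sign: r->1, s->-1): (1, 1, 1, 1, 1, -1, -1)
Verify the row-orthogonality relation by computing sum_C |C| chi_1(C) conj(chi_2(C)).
Sum = 0; so <chi_1, chi_2> = 0 (distinct irreducibles are orthogonal).

Details: Compute term by term over conjugacy classes (|C| * chi_1(C) * conj(chi_2(C))):
  1*(1)*conj(1) + 1*(1)*conj(1) + 2*(1)*conj(1) + 2*(1)*conj(1) + 2*(1)*conj(1) + 4*(1)*conj(-1) + 4*(1)*conj(-1)
  = (1) + (1) + (2) + (2) + (2) + (-4) + (-4)
  = 0.
Dividing by |G| = 16 gives 0/16 = 0, matching the row-orthogonality relation <chi_1, chi_2> = [chi_1 = chi_2].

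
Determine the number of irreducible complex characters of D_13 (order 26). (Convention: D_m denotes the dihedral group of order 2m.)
8

Argument: The number of irreducible complex representations of a finite group equals its number of conjugacy classes. D_13 has 8 conjugacy classes ((n+3)/2 for n odd), so D_13 (order 26) has exactly 8 irreducible complex representations.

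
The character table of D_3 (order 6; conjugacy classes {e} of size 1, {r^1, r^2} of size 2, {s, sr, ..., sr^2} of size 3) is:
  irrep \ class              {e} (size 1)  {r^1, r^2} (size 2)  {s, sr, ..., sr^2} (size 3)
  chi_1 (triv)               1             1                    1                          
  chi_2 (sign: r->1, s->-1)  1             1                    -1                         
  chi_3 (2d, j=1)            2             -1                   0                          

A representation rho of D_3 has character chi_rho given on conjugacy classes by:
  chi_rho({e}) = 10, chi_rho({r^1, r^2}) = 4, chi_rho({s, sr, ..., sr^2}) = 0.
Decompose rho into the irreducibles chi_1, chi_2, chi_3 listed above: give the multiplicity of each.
Multiplicities: chi_1: 3, chi_2: 3, chi_3: 2.

Use <chi_rho, chi> = (1/|G|) sum_C |C| * chi_rho(C) * conj(chi(C)) with |G| = 6 for each irreducible chi in the table:
  <chi_rho, chi_1> = (1/6)[1*(10)*conj(1) + 2*(4)*conj(1) + 3*(0)*conj(1)]
      = (1/6)[(10) + (8) + (0)] = 18/6 = 3
  <chi_rho, chi_2> = (1/6)[1*(10)*conj(1) + 2*(4)*conj(1) + 3*(0)*conj(-1)]
      = (1/6)[(10) + (8) + (0)] = 18/6 = 3
  <chi_rho, chi_3> = (1/6)[1*(10)*conj(2) + 2*(4)*conj(-1) + 3*(0)*conj(0)]
      = (1/6)[(20) + (-8) + (0)] = 12/6 = 2
Dimension check: dim(rho) = sum (mult * dim) = 3*1 + 3*1 + 2*2 = 10 = chi_rho(e) = 10.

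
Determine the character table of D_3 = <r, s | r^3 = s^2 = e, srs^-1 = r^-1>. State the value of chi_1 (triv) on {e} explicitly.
Conjugacy classes: {e} of size 1, {r^1, r^2} of size 2, {s, sr, ..., sr^2} of size 3.
Character table:
  irrep \ class              {e} (size 1)  {r^1, r^2} (size 2)  {s, sr, ..., sr^2} (size 3)
  chi_1 (triv)               1             1                    1                          
  chi_2 (sign: r->1, s->-1)  1             1                    -1                         
  chi_3 (2d, j=1)            2             -1                   0                          

Spot check: chi_1 (triv) on {e} = 1.

Justification: D_3 has order 2*3 = 6 with 3 conjugacy classes, hence 3 irreducibles. Sum of squared dims 1 + 1 + 4 = 6 = |G|. Linear characters come from the abelianisation; the 2-dimensional irreps have character r^k -> 2*cos(2*pi*j*k/3), reflections -> 0.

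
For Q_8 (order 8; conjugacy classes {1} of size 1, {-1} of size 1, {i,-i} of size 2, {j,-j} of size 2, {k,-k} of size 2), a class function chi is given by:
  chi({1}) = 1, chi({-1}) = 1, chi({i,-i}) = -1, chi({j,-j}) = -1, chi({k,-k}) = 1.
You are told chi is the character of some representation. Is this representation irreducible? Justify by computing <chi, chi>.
Irreducible: <chi, chi> = 1.

Working: <chi, chi> = (1/|G|) sum_C |C| * |chi(C)|^2 = (1/8)[1*|1|^2 + 1*|1|^2 + 2*|-1|^2 + 2*|-1|^2 + 2*|1|^2]
  = (1/8)[(1) + (1) + (2) + (2) + (2)] = 8/8 = 1.
A character is irreducible iff <chi, chi> = 1, so this representation is irreducible.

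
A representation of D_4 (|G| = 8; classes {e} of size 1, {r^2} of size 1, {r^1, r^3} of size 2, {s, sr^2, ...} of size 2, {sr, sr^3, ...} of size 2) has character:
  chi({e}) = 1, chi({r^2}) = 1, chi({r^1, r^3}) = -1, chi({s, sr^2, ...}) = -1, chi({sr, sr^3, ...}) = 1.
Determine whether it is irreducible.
Irreducible: <chi, chi> = 1.

Argument: <chi, chi> = (1/|G|) sum_C |C| * |chi(C)|^2 = (1/8)[1*|1|^2 + 1*|1|^2 + 2*|-1|^2 + 2*|-1|^2 + 2*|1|^2]
  = (1/8)[(1) + (1) + (2) + (2) + (2)] = 8/8 = 1.
A character is irreducible iff <chi, chi> = 1, so this representation is irreducible.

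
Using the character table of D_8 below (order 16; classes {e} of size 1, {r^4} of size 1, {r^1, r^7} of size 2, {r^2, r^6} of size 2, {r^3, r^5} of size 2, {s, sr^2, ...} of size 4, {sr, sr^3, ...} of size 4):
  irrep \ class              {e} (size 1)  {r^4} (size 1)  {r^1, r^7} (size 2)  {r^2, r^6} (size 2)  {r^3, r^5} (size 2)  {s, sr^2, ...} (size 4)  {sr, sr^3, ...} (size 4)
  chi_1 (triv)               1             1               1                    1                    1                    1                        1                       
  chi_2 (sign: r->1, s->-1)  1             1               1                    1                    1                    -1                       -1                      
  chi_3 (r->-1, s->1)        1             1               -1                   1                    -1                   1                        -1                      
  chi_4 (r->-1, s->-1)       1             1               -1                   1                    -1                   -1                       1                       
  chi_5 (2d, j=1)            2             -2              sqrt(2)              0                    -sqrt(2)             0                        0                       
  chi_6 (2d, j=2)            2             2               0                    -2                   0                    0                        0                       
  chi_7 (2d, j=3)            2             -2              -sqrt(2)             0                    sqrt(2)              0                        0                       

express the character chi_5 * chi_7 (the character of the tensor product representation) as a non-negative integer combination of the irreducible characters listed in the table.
chi_5 tensor chi_7 = chi_3 + chi_4 + chi_6 (all other irreducibles have multiplicity 0).

Working: The character of a tensor product is the pointwise product (chi_5 * chi_7)(C) = chi_5(C) * chi_7(C):
  {e}: (2)*(2), {r^4}: (-2)*(-2), {r^1, r^7}: (sqrt(2))*(-sqrt(2)), {r^2, r^6}: (0)*(0), {r^3, r^5}: (-sqrt(2))*(sqrt(2)), {s, sr^2, ...}: (0)*(0), {sr, sr^3, ...}: (0)*(0)
so (chi_5 * chi_7) takes values
  {e} -> 4, {r^4} -> 4, {r^1, r^7} -> -2, {r^2, r^6} -> 0, {r^3, r^5} -> -2, {s, sr^2, ...} -> 0, {sr, sr^3, ...} -> 0.
Now take the inner product of this character with each irreducible chi from the table, <chi_5*chi_7, chi> = (1/16) sum_C |C| (chi_5*chi_7)(C) conj(chi(C)):
  <chi_5*chi_7, chi_1> = (1/16)[1*(4)*conj(1) + 1*(4)*conj(1) + 2*(-2)*conj(1) + 2*(0)*conj(1) + 2*(-2)*conj(1) + 4*(0)*conj(1) + 4*(0)*conj(1)]
      = (1/16)[(4) + (4) + (-4) + (0) + (-4) + (0) + (0)] = 0/16 = 0
  <chi_5*chi_7, chi_2> = (1/16)[1*(4)*conj(1) + 1*(4)*conj(1) + 2*(-2)*conj(1) + 2*(0)*conj(1) + 2*(-2)*conj(1) + 4*(0)*conj(-1) + 4*(0)*conj(-1)]
      = (1/16)[(4) + (4) + (-4) + (0) + (-4) + (0) + (0)] = 0/16 = 0
  <chi_5*chi_7, chi_3> = (1/16)[1*(4)*conj(1) + 1*(4)*conj(1) + 2*(-2)*conj(-1) + 2*(0)*conj(1) + 2*(-2)*conj(-1) + 4*(0)*conj(1) + 4*(0)*conj(-1)]
      = (1/16)[(4) + (4) + (4) + (0) + (4) + (0) + (0)] = 16/16 = 1
  <chi_5*chi_7, chi_4> = (1/16)[1*(4)*conj(1) + 1*(4)*conj(1) + 2*(-2)*conj(-1) + 2*(0)*conj(1) + 2*(-2)*conj(-1) + 4*(0)*conj(-1) + 4*(0)*conj(1)]
      = (1/16)[(4) + (4) + (4) + (0) + (4) + (0) + (0)] = 16/16 = 1
  <chi_5*chi_7, chi_5> = (1/16)[1*(4)*conj(2) + 1*(4)*conj(-2) + 2*(-2)*conj(sqrt(2)) + 2*(0)*conj(0) + 2*(-2)*conj(-sqrt(2)) + 4*(0)*conj(0) + 4*(0)*conj(0)]
      = (1/16)[(8) + (-8) + (-4*sqrt(2)) + (0) + (4*sqrt(2)) + (0) + (0)] = 0/16 = 0
  <chi_5*chi_7, chi_6> = (1/16)[1*(4)*conj(2) + 1*(4)*conj(2) + 2*(-2)*conj(0) + 2*(0)*conj(-2) + 2*(-2)*conj(0) + 4*(0)*conj(0) + 4*(0)*conj(0)]
      = (1/16)[(8) + (8) + (0) + (0) + (0) + (0) + (0)] = 16/16 = 1
  <chi_5*chi_7, chi_7> = (1/16)[1*(4)*conj(2) + 1*(4)*conj(-2) + 2*(-2)*conj(-sqrt(2)) + 2*(0)*conj(0) + 2*(-2)*conj(sqrt(2)) + 4*(0)*conj(0) + 4*(0)*conj(0)]
      = (1/16)[(8) + (-8) + (4*sqrt(2)) + (0) + (-4*sqrt(2)) + (0) + (0)] = 0/16 = 0
Hence the multiplicities are chi_3: 1, chi_4: 1, chi_6: 1. Dimension check: dim(chi_5)*dim(chi_7) = 2*2 = 4 and sum (mult * dim) = 1*1 + 1*1 + 1*2 = 4.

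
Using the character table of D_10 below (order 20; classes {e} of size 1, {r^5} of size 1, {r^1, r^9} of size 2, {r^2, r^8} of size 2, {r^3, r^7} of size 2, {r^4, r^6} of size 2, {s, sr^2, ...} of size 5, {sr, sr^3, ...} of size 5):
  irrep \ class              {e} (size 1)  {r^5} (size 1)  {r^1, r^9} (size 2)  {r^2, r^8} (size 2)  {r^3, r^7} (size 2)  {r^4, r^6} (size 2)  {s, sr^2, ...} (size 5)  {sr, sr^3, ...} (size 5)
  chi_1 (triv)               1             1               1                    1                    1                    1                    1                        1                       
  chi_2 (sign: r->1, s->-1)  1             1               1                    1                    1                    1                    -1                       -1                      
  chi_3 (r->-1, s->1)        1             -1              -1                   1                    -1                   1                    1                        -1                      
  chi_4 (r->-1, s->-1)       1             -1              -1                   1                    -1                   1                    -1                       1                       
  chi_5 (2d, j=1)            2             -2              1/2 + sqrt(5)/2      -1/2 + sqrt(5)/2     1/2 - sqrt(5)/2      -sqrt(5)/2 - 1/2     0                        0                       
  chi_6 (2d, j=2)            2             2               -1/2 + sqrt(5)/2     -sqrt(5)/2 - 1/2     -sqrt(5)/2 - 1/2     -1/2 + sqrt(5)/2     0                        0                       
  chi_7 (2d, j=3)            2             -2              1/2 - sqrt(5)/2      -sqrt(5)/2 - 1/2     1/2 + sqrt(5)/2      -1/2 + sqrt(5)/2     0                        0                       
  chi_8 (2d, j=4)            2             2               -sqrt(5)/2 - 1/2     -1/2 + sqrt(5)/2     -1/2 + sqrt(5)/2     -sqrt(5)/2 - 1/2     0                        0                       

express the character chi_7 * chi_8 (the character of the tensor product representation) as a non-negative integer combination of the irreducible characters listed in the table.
chi_7 tensor chi_8 = chi_5 + chi_7 (all other irreducibles have multiplicity 0).

The character of a tensor product is the pointwise product (chi_7 * chi_8)(C) = chi_7(C) * chi_8(C):
  {e}: (2)*(2), {r^5}: (-2)*(2), {r^1, r^9}: (1/2 - sqrt(5)/2)*(-sqrt(5)/2 - 1/2), {r^2, r^8}: (-sqrt(5)/2 - 1/2)*(-1/2 + sqrt(5)/2), {r^3, r^7}: (1/2 + sqrt(5)/2)*(-1/2 + sqrt(5)/2), {r^4, r^6}: (-1/2 + sqrt(5)/2)*(-sqrt(5)/2 - 1/2), {s, sr^2, ...}: (0)*(0), {sr, sr^3, ...}: (0)*(0)
so (chi_7 * chi_8) takes values
  {e} -> 4, {r^5} -> -4, {r^1, r^9} -> 1, {r^2, r^8} -> -1, {r^3, r^7} -> 1, {r^4, r^6} -> -1, {s, sr^2, ...} -> 0, {sr, sr^3, ...} -> 0.
Now take the inner product of this character with each irreducible chi from the table, <chi_7*chi_8, chi> = (1/20) sum_C |C| (chi_7*chi_8)(C) conj(chi(C)):
  <chi_7*chi_8, chi_1> = (1/20)[1*(4)*conj(1) + 1*(-4)*conj(1) + 2*(1)*conj(1) + 2*(-1)*conj(1) + 2*(1)*conj(1) + 2*(-1)*conj(1) + 5*(0)*conj(1) + 5*(0)*conj(1)]
      = (1/20)[(4) + (-4) + (2) + (-2) + (2) + (-2) + (0) + (0)] = 0/20 = 0
  <chi_7*chi_8, chi_2> = (1/20)[1*(4)*conj(1) + 1*(-4)*conj(1) + 2*(1)*conj(1) + 2*(-1)*conj(1) + 2*(1)*conj(1) + 2*(-1)*conj(1) + 5*(0)*conj(-1) + 5*(0)*conj(-1)]
      = (1/20)[(4) + (-4) + (2) + (-2) + (2) + (-2) + (0) + (0)] = 0/20 = 0
  <chi_7*chi_8, chi_3> = (1/20)[1*(4)*conj(1) + 1*(-4)*conj(-1) + 2*(1)*conj(-1) + 2*(-1)*conj(1) + 2*(1)*conj(-1) + 2*(-1)*conj(1) + 5*(0)*conj(1) + 5*(0)*conj(-1)]
      = (1/20)[(4) + (4) + (-2) + (-2) + (-2) + (-2) + (0) + (0)] = 0/20 = 0
  <chi_7*chi_8, chi_4> = (1/20)[1*(4)*conj(1) + 1*(-4)*conj(-1) + 2*(1)*conj(-1) + 2*(-1)*conj(1) + 2*(1)*conj(-1) + 2*(-1)*conj(1) + 5*(0)*conj(-1) + 5*(0)*conj(1)]
      = (1/20)[(4) + (4) + (-2) + (-2) + (-2) + (-2) + (0) + (0)] = 0/20 = 0
  <chi_7*chi_8, chi_5> = (1/20)[1*(4)*conj(2) + 1*(-4)*conj(-2) + 2*(1)*conj(1/2 + sqrt(5)/2) + 2*(-1)*conj(-1/2 + sqrt(5)/2) + 2*(1)*conj(1/2 - sqrt(5)/2) + 2*(-1)*conj(-sqrt(5)/2 - 1/2) + 5*(0)*conj(0) + 5*(0)*conj(0)]
      = (1/20)[(8) + (8) + (1 + sqrt(5)) + (1 - sqrt(5)) + (1 - sqrt(5)) + (1 + sqrt(5)) + (0) + (0)] = 20/20 = 1
  <chi_7*chi_8, chi_6> = (1/20)[1*(4)*conj(2) + 1*(-4)*conj(2) + 2*(1)*conj(-1/2 + sqrt(5)/2) + 2*(-1)*conj(-sqrt(5)/2 - 1/2) + 2*(1)*conj(-sqrt(5)/2 - 1/2) + 2*(-1)*conj(-1/2 + sqrt(5)/2) + 5*(0)*conj(0) + 5*(0)*conj(0)]
      = (1/20)[(8) + (-8) + (-1 + sqrt(5)) + (1 + sqrt(5)) + (-sqrt(5) - 1) + (1 - sqrt(5)) + (0) + (0)] = 0/20 = 0
  <chi_7*chi_8, chi_7> = (1/20)[1*(4)*conj(2) + 1*(-4)*conj(-2) + 2*(1)*conj(1/2 - sqrt(5)/2) + 2*(-1)*conj(-sqrt(5)/2 - 1/2) + 2*(1)*conj(1/2 + sqrt(5)/2) + 2*(-1)*conj(-1/2 + sqrt(5)/2) + 5*(0)*conj(0) + 5*(0)*conj(0)]
      = (1/20)[(8) + (8) + (1 - sqrt(5)) + (1 + sqrt(5)) + (1 + sqrt(5)) + (1 - sqrt(5)) + (0) + (0)] = 20/20 = 1
  <chi_7*chi_8, chi_8> = (1/20)[1*(4)*conj(2) + 1*(-4)*conj(2) + 2*(1)*conj(-sqrt(5)/2 - 1/2) + 2*(-1)*conj(-1/2 + sqrt(5)/2) + 2*(1)*conj(-1/2 + sqrt(5)/2) + 2*(-1)*conj(-sqrt(5)/2 - 1/2) + 5*(0)*conj(0) + 5*(0)*conj(0)]
      = (1/20)[(8) + (-8) + (-sqrt(5) - 1) + (1 - sqrt(5)) + (-1 + sqrt(5)) + (1 + sqrt(5)) + (0) + (0)] = 0/20 = 0
Hence the multiplicities are chi_5: 1, chi_7: 1. Dimension check: dim(chi_7)*dim(chi_8) = 2*2 = 4 and sum (mult * dim) = 1*2 + 1*2 = 4.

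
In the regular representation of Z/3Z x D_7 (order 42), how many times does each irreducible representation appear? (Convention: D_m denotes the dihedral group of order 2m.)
Each irreducible V_i of dimension d_i appears with multiplicity d_i, i.e. rho_reg = (direct sum over all irreducibles V_i) d_i V_i. The irreducible dimensions for Z/3Z x D_7 are 1, 1, 1, 1, 1, 1, 2, 2, 2, 2, 2, 2, 2, 2, 2: 6 irreducibles of dimension 1, each with multiplicity 1; 9 irreducibles of dimension 2, each with multiplicity 2. Total dimension 6*1*1 + 9*2*2 = 42 = |G|.

Working: General theorem: in the regular representation of a finite group G, each irreducible appears with multiplicity equal to its dimension. Check: dim(rho_reg) = sum d_i^2 = 1 + 1 + 1 + 1 + 1 + 1 + 4 + 4 + 4 + 4 + 4 + 4 + 4 + 4 + 4 = 42 = |G|.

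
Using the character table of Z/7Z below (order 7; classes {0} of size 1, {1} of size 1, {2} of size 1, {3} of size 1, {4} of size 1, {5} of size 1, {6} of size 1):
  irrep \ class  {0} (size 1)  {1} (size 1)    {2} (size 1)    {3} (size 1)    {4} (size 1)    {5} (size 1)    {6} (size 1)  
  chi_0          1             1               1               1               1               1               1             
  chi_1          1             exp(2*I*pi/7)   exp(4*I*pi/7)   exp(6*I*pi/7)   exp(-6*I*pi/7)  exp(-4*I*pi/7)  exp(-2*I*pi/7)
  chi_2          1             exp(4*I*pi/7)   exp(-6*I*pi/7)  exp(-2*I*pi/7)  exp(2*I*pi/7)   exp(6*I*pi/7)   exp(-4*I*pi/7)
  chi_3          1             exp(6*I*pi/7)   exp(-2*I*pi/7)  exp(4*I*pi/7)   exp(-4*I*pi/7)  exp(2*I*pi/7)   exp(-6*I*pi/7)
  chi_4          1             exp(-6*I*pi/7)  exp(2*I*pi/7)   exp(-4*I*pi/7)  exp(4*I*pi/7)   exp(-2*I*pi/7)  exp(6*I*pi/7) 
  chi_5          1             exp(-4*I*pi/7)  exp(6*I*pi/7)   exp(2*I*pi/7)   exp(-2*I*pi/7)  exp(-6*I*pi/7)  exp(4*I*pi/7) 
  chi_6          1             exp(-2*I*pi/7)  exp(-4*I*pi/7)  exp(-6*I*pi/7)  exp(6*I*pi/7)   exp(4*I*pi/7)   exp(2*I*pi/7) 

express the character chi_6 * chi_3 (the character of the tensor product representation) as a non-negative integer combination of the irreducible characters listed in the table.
chi_6 tensor chi_3 = chi_2 (all other irreducibles have multiplicity 0).

Working: The character of a tensor product is the pointwise product (chi_6 * chi_3)(C) = chi_6(C) * chi_3(C):
  {0}: (1)*(1), {1}: (exp(-2*I*pi/7))*(exp(6*I*pi/7)), {2}: (exp(-4*I*pi/7))*(exp(-2*I*pi/7)), {3}: (exp(-6*I*pi/7))*(exp(4*I*pi/7)), {4}: (exp(6*I*pi/7))*(exp(-4*I*pi/7)), {5}: (exp(4*I*pi/7))*(exp(2*I*pi/7)), {6}: (exp(2*I*pi/7))*(exp(-6*I*pi/7))
so (chi_6 * chi_3) takes values
  {0} -> 1, {1} -> exp(4*I*pi/7), {2} -> exp(-6*I*pi/7), {3} -> exp(-2*I*pi/7), {4} -> exp(2*I*pi/7), {5} -> exp(6*I*pi/7), {6} -> exp(-4*I*pi/7).
Now take the inner product of this character with each irreducible chi from the table, <chi_6*chi_3, chi> = (1/7) sum_C |C| (chi_6*chi_3)(C) conj(chi(C)):
  <chi_6*chi_3, chi_0> = (1/7)[1*(1)*conj(1) + 1*(exp(4*I*pi/7))*conj(1) + 1*(exp(-6*I*pi/7))*conj(1) + 1*(exp(-2*I*pi/7))*conj(1) + 1*(exp(2*I*pi/7))*conj(1) + 1*(exp(6*I*pi/7))*conj(1) + 1*(exp(-4*I*pi/7))*conj(1)]
      = (1/7)[(1) + (exp(4*I*pi/7)) + (exp(-6*I*pi/7)) + (exp(-2*I*pi/7)) + (exp(2*I*pi/7)) + (exp(6*I*pi/7)) + (exp(-4*I*pi/7))] = 0/7 = 0
  <chi_6*chi_3, chi_1> = (1/7)[1*(1)*conj(1) + 1*(exp(4*I*pi/7))*conj(exp(2*I*pi/7)) + 1*(exp(-6*I*pi/7))*conj(exp(4*I*pi/7)) + 1*(exp(-2*I*pi/7))*conj(exp(6*I*pi/7)) + 1*(exp(2*I*pi/7))*conj(exp(-6*I*pi/7)) + 1*(exp(6*I*pi/7))*conj(exp(-4*I*pi/7)) + 1*(exp(-4*I*pi/7))*conj(exp(-2*I*pi/7))]
      = (1/7)[(1) + (exp(2*I*pi/7)) + (exp(4*I*pi/7)) + (exp(6*I*pi/7)) + (exp(-6*I*pi/7)) + (exp(-4*I*pi/7)) + (exp(-2*I*pi/7))] = 0/7 = 0
  <chi_6*chi_3, chi_2> = (1/7)[1*(1)*conj(1) + 1*(exp(4*I*pi/7))*conj(exp(4*I*pi/7)) + 1*(exp(-6*I*pi/7))*conj(exp(-6*I*pi/7)) + 1*(exp(-2*I*pi/7))*conj(exp(-2*I*pi/7)) + 1*(exp(2*I*pi/7))*conj(exp(2*I*pi/7)) + 1*(exp(6*I*pi/7))*conj(exp(6*I*pi/7)) + 1*(exp(-4*I*pi/7))*conj(exp(-4*I*pi/7))]
      = (1/7)[(1) + (1) + (1) + (1) + (1) + (1) + (1)] = 7/7 = 1
  <chi_6*chi_3, chi_3> = (1/7)[1*(1)*conj(1) + 1*(exp(4*I*pi/7))*conj(exp(6*I*pi/7)) + 1*(exp(-6*I*pi/7))*conj(exp(-2*I*pi/7)) + 1*(exp(-2*I*pi/7))*conj(exp(4*I*pi/7)) + 1*(exp(2*I*pi/7))*conj(exp(-4*I*pi/7)) + 1*(exp(6*I*pi/7))*conj(exp(2*I*pi/7)) + 1*(exp(-4*I*pi/7))*conj(exp(-6*I*pi/7))]
      = (1/7)[(1) + (exp(-2*I*pi/7)) + (exp(-4*I*pi/7)) + (exp(-6*I*pi/7)) + (exp(6*I*pi/7)) + (exp(4*I*pi/7)) + (exp(2*I*pi/7))] = 0/7 = 0
  <chi_6*chi_3, chi_4> = (1/7)[1*(1)*conj(1) + 1*(exp(4*I*pi/7))*conj(exp(-6*I*pi/7)) + 1*(exp(-6*I*pi/7))*conj(exp(2*I*pi/7)) + 1*(exp(-2*I*pi/7))*conj(exp(-4*I*pi/7)) + 1*(exp(2*I*pi/7))*conj(exp(4*I*pi/7)) + 1*(exp(6*I*pi/7))*conj(exp(-2*I*pi/7)) + 1*(exp(-4*I*pi/7))*conj(exp(6*I*pi/7))]
      = (1/7)[(1) + (exp(-4*I*pi/7)) + (exp(6*I*pi/7)) + (exp(2*I*pi/7)) + (exp(-2*I*pi/7)) + (exp(-6*I*pi/7)) + (exp(4*I*pi/7))] = 0/7 = 0
  <chi_6*chi_3, chi_5> = (1/7)[1*(1)*conj(1) + 1*(exp(4*I*pi/7))*conj(exp(-4*I*pi/7)) + 1*(exp(-6*I*pi/7))*conj(exp(6*I*pi/7)) + 1*(exp(-2*I*pi/7))*conj(exp(2*I*pi/7)) + 1*(exp(2*I*pi/7))*conj(exp(-2*I*pi/7)) + 1*(exp(6*I*pi/7))*conj(exp(-6*I*pi/7)) + 1*(exp(-4*I*pi/7))*conj(exp(4*I*pi/7))]
      = (1/7)[(1) + (exp(-6*I*pi/7)) + (exp(2*I*pi/7)) + (exp(-4*I*pi/7)) + (exp(4*I*pi/7)) + (exp(-2*I*pi/7)) + (exp(6*I*pi/7))] = 0/7 = 0
  <chi_6*chi_3, chi_6> = (1/7)[1*(1)*conj(1) + 1*(exp(4*I*pi/7))*conj(exp(-2*I*pi/7)) + 1*(exp(-6*I*pi/7))*conj(exp(-4*I*pi/7)) + 1*(exp(-2*I*pi/7))*conj(exp(-6*I*pi/7)) + 1*(exp(2*I*pi/7))*conj(exp(6*I*pi/7)) + 1*(exp(6*I*pi/7))*conj(exp(4*I*pi/7)) + 1*(exp(-4*I*pi/7))*conj(exp(2*I*pi/7))]
      = (1/7)[(1) + (exp(6*I*pi/7)) + (exp(-2*I*pi/7)) + (exp(4*I*pi/7)) + (exp(-4*I*pi/7)) + (exp(2*I*pi/7)) + (exp(-6*I*pi/7))] = 0/7 = 0
(Exp terms are combined using exp(i*s)*conj(exp(i*t)) = exp(i*(s-t)), and sums of them are collapsed using the identity that for every m > 1 the m distinct m-th roots of unity sum to 0, e.g. 1 + exp(2*I*pi/3) + exp(-2*I*pi/3) = 0.)
Hence the multiplicities are chi_2: 1. Dimension check: dim(chi_6)*dim(chi_3) = 1*1 = 1 and sum (mult * dim) = 1*1 = 1.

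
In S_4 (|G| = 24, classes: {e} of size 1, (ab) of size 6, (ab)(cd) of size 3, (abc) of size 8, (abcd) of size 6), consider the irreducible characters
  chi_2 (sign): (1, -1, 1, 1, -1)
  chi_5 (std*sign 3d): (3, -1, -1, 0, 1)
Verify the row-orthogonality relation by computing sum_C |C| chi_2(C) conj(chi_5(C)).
Sum = 0; so <chi_2, chi_5> = 0 (distinct irreducibles are orthogonal).

Derivation: Compute term by term over conjugacy classes (|C| * chi_2(C) * conj(chi_5(C))):
  1*(1)*conj(3) + 6*(-1)*conj(-1) + 3*(1)*conj(-1) + 8*(1)*conj(0) + 6*(-1)*conj(1)
  = (3) + (6) + (-3) + (0) + (-6)
  = 0.
Dividing by |G| = 24 gives 0/24 = 0, matching the row-orthogonality relation <chi_2, chi_5> = [chi_2 = chi_5].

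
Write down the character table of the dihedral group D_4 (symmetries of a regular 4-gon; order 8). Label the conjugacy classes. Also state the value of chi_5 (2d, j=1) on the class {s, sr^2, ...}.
Conjugacy classes: {e} of size 1, {r^2} of size 1, {r^1, r^3} of size 2, {s, sr^2, ...} of size 2, {sr, sr^3, ...} of size 2.
Character table:
  irrep \ class              {e} (size 1)  {r^2} (size 1)  {r^1, r^3} (size 2)  {s, sr^2, ...} (size 2)  {sr, sr^3, ...} (size 2)
  chi_1 (triv)               1             1               1                    1                        1                       
  chi_2 (sign: r->1, s->-1)  1             1               1                    -1                       -1                      
  chi_3 (r->-1, s->1)        1             1               -1                   1                        -1                      
  chi_4 (r->-1, s->-1)       1             1               -1                   -1                       1                       
  chi_5 (2d, j=1)            2             -2              0                    0                        0                       

Spot check: chi_5 (2d, j=1) on {s, sr^2, ...} = 0.

D_4 has order 2*4 = 8 with 5 conjugacy classes, hence 5 irreducibles. Sum of squared dims 1 + 1 + 1 + 1 + 4 = 8 = |G|. Linear characters come from the abelianisation; the 2-dimensional irreps have character r^k -> 2*cos(2*pi*j*k/4), reflections -> 0.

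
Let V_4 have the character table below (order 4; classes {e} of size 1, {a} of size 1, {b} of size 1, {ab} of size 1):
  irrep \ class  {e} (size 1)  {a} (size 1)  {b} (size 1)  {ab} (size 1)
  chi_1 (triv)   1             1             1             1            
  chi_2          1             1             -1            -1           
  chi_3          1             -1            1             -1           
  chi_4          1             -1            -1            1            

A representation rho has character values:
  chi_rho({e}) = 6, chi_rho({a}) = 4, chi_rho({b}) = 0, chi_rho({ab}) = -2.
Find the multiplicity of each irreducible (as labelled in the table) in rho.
Multiplicities: chi_1: 2, chi_2: 3, chi_3: 1, chi_4: 0.

Justification: Use <chi_rho, chi> = (1/|G|) sum_C |C| * chi_rho(C) * conj(chi(C)) with |G| = 4 for each irreducible chi in the table:
  <chi_rho, chi_1> = (1/4)[1*(6)*conj(1) + 1*(4)*conj(1) + 1*(0)*conj(1) + 1*(-2)*conj(1)]
      = (1/4)[(6) + (4) + (0) + (-2)] = 8/4 = 2
  <chi_rho, chi_2> = (1/4)[1*(6)*conj(1) + 1*(4)*conj(1) + 1*(0)*conj(-1) + 1*(-2)*conj(-1)]
      = (1/4)[(6) + (4) + (0) + (2)] = 12/4 = 3
  <chi_rho, chi_3> = (1/4)[1*(6)*conj(1) + 1*(4)*conj(-1) + 1*(0)*conj(1) + 1*(-2)*conj(-1)]
      = (1/4)[(6) + (-4) + (0) + (2)] = 4/4 = 1
  <chi_rho, chi_4> = (1/4)[1*(6)*conj(1) + 1*(4)*conj(-1) + 1*(0)*conj(-1) + 1*(-2)*conj(1)]
      = (1/4)[(6) + (-4) + (0) + (-2)] = 0/4 = 0
Dimension check: dim(rho) = sum (mult * dim) = 2*1 + 3*1 + 1*1 + 0*1 = 6 = chi_rho(e) = 6.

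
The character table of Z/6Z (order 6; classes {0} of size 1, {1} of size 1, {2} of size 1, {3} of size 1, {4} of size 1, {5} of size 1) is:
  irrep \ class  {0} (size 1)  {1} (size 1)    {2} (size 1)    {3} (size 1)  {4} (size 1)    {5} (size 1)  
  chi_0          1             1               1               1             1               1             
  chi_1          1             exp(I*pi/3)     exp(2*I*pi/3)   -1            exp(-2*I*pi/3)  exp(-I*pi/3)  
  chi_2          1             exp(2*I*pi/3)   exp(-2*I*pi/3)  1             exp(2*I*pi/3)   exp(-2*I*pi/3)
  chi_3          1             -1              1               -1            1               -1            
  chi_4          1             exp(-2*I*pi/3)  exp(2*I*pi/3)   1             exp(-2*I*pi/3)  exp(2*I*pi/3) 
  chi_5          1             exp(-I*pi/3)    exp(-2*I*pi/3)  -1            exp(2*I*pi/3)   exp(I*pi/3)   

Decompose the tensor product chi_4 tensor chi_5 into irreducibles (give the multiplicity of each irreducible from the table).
chi_4 tensor chi_5 = chi_3 (all other irreducibles have multiplicity 0).

Proof sketch: The character of a tensor product is the pointwise product (chi_4 * chi_5)(C) = chi_4(C) * chi_5(C):
  {0}: (1)*(1), {1}: (exp(-2*I*pi/3))*(exp(-I*pi/3)), {2}: (exp(2*I*pi/3))*(exp(-2*I*pi/3)), {3}: (1)*(-1), {4}: (exp(-2*I*pi/3))*(exp(2*I*pi/3)), {5}: (exp(2*I*pi/3))*(exp(I*pi/3))
so (chi_4 * chi_5) takes values
  {0} -> 1, {1} -> -1, {2} -> 1, {3} -> -1, {4} -> 1, {5} -> -1.
Now take the inner product of this character with each irreducible chi from the table, <chi_4*chi_5, chi> = (1/6) sum_C |C| (chi_4*chi_5)(C) conj(chi(C)):
  <chi_4*chi_5, chi_0> = (1/6)[1*(1)*conj(1) + 1*(-1)*conj(1) + 1*(1)*conj(1) + 1*(-1)*conj(1) + 1*(1)*conj(1) + 1*(-1)*conj(1)]
      = (1/6)[(1) + (-1) + (1) + (-1) + (1) + (-1)] = 0/6 = 0
  <chi_4*chi_5, chi_1> = (1/6)[1*(1)*conj(1) + 1*(-1)*conj(exp(I*pi/3)) + 1*(1)*conj(exp(2*I*pi/3)) + 1*(-1)*conj(-1) + 1*(1)*conj(exp(-2*I*pi/3)) + 1*(-1)*conj(exp(-I*pi/3))]
      = (1/6)[(1) + (-exp(-I*pi/3)) + (exp(-2*I*pi/3)) + (1) + (exp(2*I*pi/3)) + (-exp(I*pi/3))] = 0/6 = 0
  <chi_4*chi_5, chi_2> = (1/6)[1*(1)*conj(1) + 1*(-1)*conj(exp(2*I*pi/3)) + 1*(1)*conj(exp(-2*I*pi/3)) + 1*(-1)*conj(1) + 1*(1)*conj(exp(2*I*pi/3)) + 1*(-1)*conj(exp(-2*I*pi/3))]
      = (1/6)[(1) + (-exp(-2*I*pi/3)) + (exp(2*I*pi/3)) + (-1) + (exp(-2*I*pi/3)) + (-exp(2*I*pi/3))] = 0/6 = 0
  <chi_4*chi_5, chi_3> = (1/6)[1*(1)*conj(1) + 1*(-1)*conj(-1) + 1*(1)*conj(1) + 1*(-1)*conj(-1) + 1*(1)*conj(1) + 1*(-1)*conj(-1)]
      = (1/6)[(1) + (1) + (1) + (1) + (1) + (1)] = 6/6 = 1
  <chi_4*chi_5, chi_4> = (1/6)[1*(1)*conj(1) + 1*(-1)*conj(exp(-2*I*pi/3)) + 1*(1)*conj(exp(2*I*pi/3)) + 1*(-1)*conj(1) + 1*(1)*conj(exp(-2*I*pi/3)) + 1*(-1)*conj(exp(2*I*pi/3))]
      = (1/6)[(1) + (-exp(2*I*pi/3)) + (exp(-2*I*pi/3)) + (-1) + (exp(2*I*pi/3)) + (-exp(-2*I*pi/3))] = 0/6 = 0
  <chi_4*chi_5, chi_5> = (1/6)[1*(1)*conj(1) + 1*(-1)*conj(exp(-I*pi/3)) + 1*(1)*conj(exp(-2*I*pi/3)) + 1*(-1)*conj(-1) + 1*(1)*conj(exp(2*I*pi/3)) + 1*(-1)*conj(exp(I*pi/3))]
      = (1/6)[(1) + (-exp(I*pi/3)) + (exp(2*I*pi/3)) + (1) + (exp(-2*I*pi/3)) + (-exp(-I*pi/3))] = 0/6 = 0
(Exp terms are combined using exp(i*s)*conj(exp(i*t)) = exp(i*(s-t)), and sums of them are collapsed using the identity that for every m > 1 the m distinct m-th roots of unity sum to 0, e.g. 1 + exp(2*I*pi/3) + exp(-2*I*pi/3) = 0.)
Hence the multiplicities are chi_3: 1. Dimension check: dim(chi_4)*dim(chi_5) = 1*1 = 1 and sum (mult * dim) = 1*1 = 1.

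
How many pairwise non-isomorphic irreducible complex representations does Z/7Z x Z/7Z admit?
49

Explanation: The number of irreducible complex representations of a finite group equals its number of conjugacy classes. Z/7Z x Z/7Z is abelian of order 49, so every element is its own conjugacy class: 49 classes, so Z/7Z x Z/7Z (order 49) has exactly 49 irreducible complex representations.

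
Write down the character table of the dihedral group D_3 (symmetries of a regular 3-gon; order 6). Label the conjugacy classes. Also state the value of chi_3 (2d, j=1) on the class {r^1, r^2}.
Conjugacy classes: {e} of size 1, {r^1, r^2} of size 2, {s, sr, ..., sr^2} of size 3.
Character table:
  irrep \ class              {e} (size 1)  {r^1, r^2} (size 2)  {s, sr, ..., sr^2} (size 3)
  chi_1 (triv)               1             1                    1                          
  chi_2 (sign: r->1, s->-1)  1             1                    -1                         
  chi_3 (2d, j=1)            2             -1                   0                          

Spot check: chi_3 (2d, j=1) on {r^1, r^2} = -1.

Working: D_3 has order 2*3 = 6 with 3 conjugacy classes, hence 3 irreducibles. Sum of squared dims 1 + 1 + 4 = 6 = |G|. Linear characters come from the abelianisation; the 2-dimensional irreps have character r^k -> 2*cos(2*pi*j*k/3), reflections -> 0.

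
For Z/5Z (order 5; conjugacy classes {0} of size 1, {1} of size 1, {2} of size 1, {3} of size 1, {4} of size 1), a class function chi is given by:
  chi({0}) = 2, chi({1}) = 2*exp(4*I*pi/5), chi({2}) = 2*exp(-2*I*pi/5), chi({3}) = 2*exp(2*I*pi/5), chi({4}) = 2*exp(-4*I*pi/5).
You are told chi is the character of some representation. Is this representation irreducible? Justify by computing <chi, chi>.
Not irreducible (reducible): <chi, chi> = 4 > 1.

<chi, chi> = (1/|G|) sum_C |C| * |chi(C)|^2 = (1/5)[1*|2|^2 + 1*|2*exp(4*I*pi/5)|^2 + 1*|2*exp(-2*I*pi/5)|^2 + 1*|2*exp(2*I*pi/5)|^2 + 1*|2*exp(-4*I*pi/5)|^2]
  = (1/5)[(4) + (4) + (4) + (4) + (4)] = 20/5 = 4.
(Exp terms are combined using exp(i*s)*conj(exp(i*t)) = exp(i*(s-t)), and sums of them are collapsed using the identity that for every m > 1 the m distinct m-th roots of unity sum to 0, e.g. 1 + exp(2*I*pi/3) + exp(-2*I*pi/3) = 0.)
A character is irreducible iff <chi, chi> = 1, so this representation is reducible.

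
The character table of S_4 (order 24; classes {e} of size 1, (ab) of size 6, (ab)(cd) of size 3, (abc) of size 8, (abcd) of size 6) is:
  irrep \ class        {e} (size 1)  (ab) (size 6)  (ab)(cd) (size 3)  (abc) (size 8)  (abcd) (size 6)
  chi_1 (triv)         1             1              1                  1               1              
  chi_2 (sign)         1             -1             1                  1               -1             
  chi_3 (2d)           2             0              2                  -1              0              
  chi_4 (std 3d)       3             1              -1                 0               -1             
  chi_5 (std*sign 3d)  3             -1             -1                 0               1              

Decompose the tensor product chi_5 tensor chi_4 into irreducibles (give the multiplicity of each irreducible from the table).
chi_5 tensor chi_4 = chi_2 + chi_3 + chi_4 + chi_5 (all other irreducibles have multiplicity 0).

Details: The character of a tensor product is the pointwise product (chi_5 * chi_4)(C) = chi_5(C) * chi_4(C):
  {e}: (3)*(3), (ab): (-1)*(1), (ab)(cd): (-1)*(-1), (abc): (0)*(0), (abcd): (1)*(-1)
so (chi_5 * chi_4) takes values
  {e} -> 9, (ab) -> -1, (ab)(cd) -> 1, (abc) -> 0, (abcd) -> -1.
Now take the inner product of this character with each irreducible chi from the table, <chi_5*chi_4, chi> = (1/24) sum_C |C| (chi_5*chi_4)(C) conj(chi(C)):
  <chi_5*chi_4, chi_1> = (1/24)[1*(9)*conj(1) + 6*(-1)*conj(1) + 3*(1)*conj(1) + 8*(0)*conj(1) + 6*(-1)*conj(1)]
      = (1/24)[(9) + (-6) + (3) + (0) + (-6)] = 0/24 = 0
  <chi_5*chi_4, chi_2> = (1/24)[1*(9)*conj(1) + 6*(-1)*conj(-1) + 3*(1)*conj(1) + 8*(0)*conj(1) + 6*(-1)*conj(-1)]
      = (1/24)[(9) + (6) + (3) + (0) + (6)] = 24/24 = 1
  <chi_5*chi_4, chi_3> = (1/24)[1*(9)*conj(2) + 6*(-1)*conj(0) + 3*(1)*conj(2) + 8*(0)*conj(-1) + 6*(-1)*conj(0)]
      = (1/24)[(18) + (0) + (6) + (0) + (0)] = 24/24 = 1
  <chi_5*chi_4, chi_4> = (1/24)[1*(9)*conj(3) + 6*(-1)*conj(1) + 3*(1)*conj(-1) + 8*(0)*conj(0) + 6*(-1)*conj(-1)]
      = (1/24)[(27) + (-6) + (-3) + (0) + (6)] = 24/24 = 1
  <chi_5*chi_4, chi_5> = (1/24)[1*(9)*conj(3) + 6*(-1)*conj(-1) + 3*(1)*conj(-1) + 8*(0)*conj(0) + 6*(-1)*conj(1)]
      = (1/24)[(27) + (6) + (-3) + (0) + (-6)] = 24/24 = 1
Hence the multiplicities are chi_2: 1, chi_3: 1, chi_4: 1, chi_5: 1. Dimension check: dim(chi_5)*dim(chi_4) = 3*3 = 9 and sum (mult * dim) = 1*1 + 1*2 + 1*3 + 1*3 = 9.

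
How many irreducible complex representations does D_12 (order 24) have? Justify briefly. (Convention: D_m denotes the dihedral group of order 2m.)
9

Derivation: The number of irreducible complex representations of a finite group equals its number of conjugacy classes. D_12 has 9 conjugacy classes (n/2 + 3 for n even), so D_12 (order 24) has exactly 9 irreducible complex representations.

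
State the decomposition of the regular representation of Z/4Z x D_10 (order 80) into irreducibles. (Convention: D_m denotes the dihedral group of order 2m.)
Each irreducible V_i of dimension d_i appears with multiplicity d_i, i.e. rho_reg = (direct sum over all irreducibles V_i) d_i V_i. The irreducible dimensions for Z/4Z x D_10 are 1, 1, 1, 1, 1, 1, 1, 1, 1, 1, 1, 1, 1, 1, 1, 1, 2, 2, 2, 2, 2, 2, 2, 2, 2, 2, 2, 2, 2, 2, 2, 2: 16 irreducibles of dimension 1, each with multiplicity 1; 16 irreducibles of dimension 2, each with multiplicity 2. Total dimension 16*1*1 + 16*2*2 = 80 = |G|.

Derivation: General theorem: in the regular representation of a finite group G, each irreducible appears with multiplicity equal to its dimension. Check: dim(rho_reg) = sum d_i^2 = 1 + 1 + 1 + 1 + 1 + 1 + 1 + 1 + 1 + 1 + 1 + 1 + 1 + 1 + 1 + 1 + 4 + 4 + 4 + 4 + 4 + 4 + 4 + 4 + 4 + 4 + 4 + 4 + 4 + 4 + 4 + 4 = 80 = |G|.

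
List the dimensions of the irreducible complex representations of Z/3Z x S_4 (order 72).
Dimensions: 1, 1, 1, 1, 1, 1, 2, 2, 2, 3, 3, 3, 3, 3, 3

Reasoning: There are 15 irreducibles (= number of conjugacy classes). Their dimensions d_i satisfy sum d_i^2 = |G| = 72: 1 + 1 + 1 + 1 + 1 + 1 + 4 + 4 + 4 + 9 + 9 + 9 + 9 + 9 + 9 = 72. (For the product with Z/3Z: each of the 3 1-dim characters of Z/3Z tensors with each irrep of S_4, giving 3 copies of each S_4-dimension.)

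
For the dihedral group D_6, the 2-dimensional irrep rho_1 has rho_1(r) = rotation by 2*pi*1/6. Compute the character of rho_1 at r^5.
chi_{rho_1}(r^5) = 2*cos(2*pi*1*5/6) = 1

Derivation: rho_1(r^5) is rotation by angle 2*pi*1*5/6, whose trace is 2*cos(2*pi*1*5/6) = 1.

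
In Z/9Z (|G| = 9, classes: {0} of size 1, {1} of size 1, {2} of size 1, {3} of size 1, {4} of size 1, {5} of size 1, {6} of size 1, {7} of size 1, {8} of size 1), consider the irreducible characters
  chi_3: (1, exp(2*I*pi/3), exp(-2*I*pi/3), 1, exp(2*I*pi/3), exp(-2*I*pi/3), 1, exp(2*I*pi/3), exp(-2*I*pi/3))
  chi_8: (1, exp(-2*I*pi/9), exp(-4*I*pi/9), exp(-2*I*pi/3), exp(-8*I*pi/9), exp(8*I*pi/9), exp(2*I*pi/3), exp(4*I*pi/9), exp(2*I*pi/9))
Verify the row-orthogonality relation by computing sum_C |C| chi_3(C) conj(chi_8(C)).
Sum = 0; so <chi_3, chi_8> = 0 (distinct irreducibles are orthogonal).

Argument: Compute term by term over conjugacy classes (|C| * chi_3(C) * conj(chi_8(C))):
  1*(1)*conj(1) + 1*(exp(2*I*pi/3))*conj(exp(-2*I*pi/9)) + 1*(exp(-2*I*pi/3))*conj(exp(-4*I*pi/9)) + 1*(1)*conj(exp(-2*I*pi/3)) + 1*(exp(2*I*pi/3))*conj(exp(-8*I*pi/9)) + 1*(exp(-2*I*pi/3))*conj(exp(8*I*pi/9)) + 1*(1)*conj(exp(2*I*pi/3)) + 1*(exp(2*I*pi/3))*conj(exp(4*I*pi/9)) + 1*(exp(-2*I*pi/3))*conj(exp(2*I*pi/9))
  = (1) + (exp(8*I*pi/9)) + (exp(-2*I*pi/9)) + (exp(2*I*pi/3)) + (exp(-4*I*pi/9)) + (exp(4*I*pi/9)) + (exp(-2*I*pi/3)) + (exp(2*I*pi/9)) + (exp(-8*I*pi/9))
  = 0.
(Exp terms are combined using exp(i*s)*conj(exp(i*t)) = exp(i*(s-t)), and sums of them are collapsed using the identity that for every m > 1 the m distinct m-th roots of unity sum to 0, e.g. 1 + exp(2*I*pi/3) + exp(-2*I*pi/3) = 0.)
Dividing by |G| = 9 gives 0/9 = 0, matching the row-orthogonality relation <chi_3, chi_8> = [chi_3 = chi_8].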